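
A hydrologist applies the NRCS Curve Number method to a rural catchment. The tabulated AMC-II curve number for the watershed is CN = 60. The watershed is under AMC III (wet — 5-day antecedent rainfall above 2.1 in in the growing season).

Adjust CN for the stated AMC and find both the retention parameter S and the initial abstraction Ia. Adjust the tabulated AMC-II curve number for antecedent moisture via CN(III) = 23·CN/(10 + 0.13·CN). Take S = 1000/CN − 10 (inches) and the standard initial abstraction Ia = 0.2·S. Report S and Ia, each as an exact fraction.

S = 200/69 in ≈ 2.899 in; Ia = 40/69 in ≈ 0.580 in

CN(III) from CN(II)=60: (23·60)/(10 + 0.13·60) = 6900/89 ≈ 77.528
S = 1000/(6900/89) − 10 = 200/69 in ≈ 2.899 in
Ia = 0.2·(200/69) = 40/69 in ≈ 0.580 in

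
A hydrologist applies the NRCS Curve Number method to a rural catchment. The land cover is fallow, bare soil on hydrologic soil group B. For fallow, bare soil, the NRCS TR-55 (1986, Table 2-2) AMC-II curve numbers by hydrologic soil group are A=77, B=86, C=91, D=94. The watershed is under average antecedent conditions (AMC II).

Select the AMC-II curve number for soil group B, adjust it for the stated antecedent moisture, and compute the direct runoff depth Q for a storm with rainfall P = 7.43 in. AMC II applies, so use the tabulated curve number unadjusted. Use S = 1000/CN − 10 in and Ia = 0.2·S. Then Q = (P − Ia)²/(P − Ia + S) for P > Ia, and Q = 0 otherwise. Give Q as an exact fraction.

Q = 933241401/161460700 in ≈ 5.780 in

NRCS table: fallow, bare soil, soil group B → CN(II) = 86
AMC II — tabulated CN = 86 applies directly.
S = 1000/86 − 10 = 70/43 in ≈ 1.628 in
Ia = 0.2S: 0.2·1.628 = 0.326 in (exactly 14/43)
Since P=7.430 > Ia=0.326: effective rainfall P−Ia = 30549/4300 in
Runoff Q = (P−Ia)²/(P−Ia+S) = (7.104)²/(7.104+1.628) = 933241401/161460700 ≈ 5.780 in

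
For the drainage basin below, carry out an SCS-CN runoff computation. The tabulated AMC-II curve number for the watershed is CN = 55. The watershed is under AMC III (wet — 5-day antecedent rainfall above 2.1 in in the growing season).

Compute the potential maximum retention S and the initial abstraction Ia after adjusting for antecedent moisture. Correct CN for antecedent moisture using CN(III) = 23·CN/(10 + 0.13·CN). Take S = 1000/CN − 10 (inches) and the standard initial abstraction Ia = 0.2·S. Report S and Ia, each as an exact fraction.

S = 900/253 in ≈ 3.557 in; Ia = 180/253 in ≈ 0.711 in

Adjust CN=55 to AMC III: 23·55/(10 + 0.13·55) → 1265 ÷ (343/20) = 25300/343 ≈ 73.761
S = 1000/(25300/343) − 10 = 900/253 in ≈ 3.557 in
Ia = 0.2S: 0.2·3.557 = 0.711 in (exactly 180/253)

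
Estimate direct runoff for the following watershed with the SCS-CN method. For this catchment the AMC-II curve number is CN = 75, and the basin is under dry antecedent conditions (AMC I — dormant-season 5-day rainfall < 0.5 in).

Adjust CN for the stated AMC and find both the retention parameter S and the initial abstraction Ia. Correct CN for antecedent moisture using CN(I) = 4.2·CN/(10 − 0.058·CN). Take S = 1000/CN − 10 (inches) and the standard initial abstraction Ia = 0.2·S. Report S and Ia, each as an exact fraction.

S = 500/63 in ≈ 7.937 in; Ia = 100/63 in ≈ 1.587 in

Adjust CN=75 to AMC I: 4.2·75/(10 − 0.058·75) → 315 ÷ (113/20) = 6300/113 ≈ 55.752
Retention S: 1000/CN − 10 with CN=55.752 → S = 500/63 ≈ 7.937 in
Initial abstraction Ia = S/5 = (500/63)/5 = 100/63 ≈ 1.587 in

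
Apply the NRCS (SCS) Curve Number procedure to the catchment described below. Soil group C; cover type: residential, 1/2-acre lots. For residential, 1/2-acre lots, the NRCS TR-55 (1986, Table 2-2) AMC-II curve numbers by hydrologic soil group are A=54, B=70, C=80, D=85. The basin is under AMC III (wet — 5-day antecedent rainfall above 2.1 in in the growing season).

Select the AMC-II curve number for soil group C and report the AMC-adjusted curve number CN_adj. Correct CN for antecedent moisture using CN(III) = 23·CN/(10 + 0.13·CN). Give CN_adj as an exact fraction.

CN_adj = 4600/51 ≈ 90.196

NRCS table: residential, 1/2-acre lots, soil group C → CN(II) = 80
CN(III) from CN(II)=80: (23·80)/(10 + 0.13·80) = 4600/51 ≈ 90.196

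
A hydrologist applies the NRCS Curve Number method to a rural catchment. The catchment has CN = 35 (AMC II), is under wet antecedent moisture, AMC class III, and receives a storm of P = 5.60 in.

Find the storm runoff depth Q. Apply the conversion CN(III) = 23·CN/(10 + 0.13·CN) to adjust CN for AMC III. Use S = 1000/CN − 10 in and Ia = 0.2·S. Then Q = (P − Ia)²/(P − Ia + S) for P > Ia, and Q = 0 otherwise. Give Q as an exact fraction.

Q = 2572816/1953735 in ≈ 1.317 in

Adjust CN=35 to AMC III: 23·35/(10 + 0.13·35) → 805 ÷ (291/20) = 16100/291 ≈ 55.326
Retention S: 1000/CN − 10 with CN=55.326 → S = 1300/161 ≈ 8.075 in
Ia = 0.2S: 0.2·8.075 = 1.615 in (exactly 260/161)
P − Ia = 5.600 − 1.615 = 3208/805 ≈ 3.985 in (> 0, runoff occurs)
Q: (3208/805)² ÷ (9708/805) = 2572816/1953735 in (≈ 1.317 in)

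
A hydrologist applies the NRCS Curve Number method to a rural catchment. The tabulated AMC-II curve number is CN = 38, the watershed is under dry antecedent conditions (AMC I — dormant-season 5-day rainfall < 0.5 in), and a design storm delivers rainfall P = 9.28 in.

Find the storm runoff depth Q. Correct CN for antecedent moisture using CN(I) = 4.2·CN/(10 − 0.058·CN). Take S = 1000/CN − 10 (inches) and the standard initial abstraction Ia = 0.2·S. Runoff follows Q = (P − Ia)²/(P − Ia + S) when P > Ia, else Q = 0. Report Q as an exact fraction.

Q = 28380578/501951975 in ≈ 0.057 in

CN(I) from CN(II)=38: (4.2·38)/(10 − 0.058·38) = 39900/1949 ≈ 20.472
Retention S: 1000/CN − 10 with CN=20.472 → S = 15500/399 ≈ 38.847 in
Initial abstraction Ia = S/5 = (15500/399)/5 = 3100/399 ≈ 7.769 in
P − Ia = 9.280 − 7.769 = 15068/9975 ≈ 1.511 in (> 0, runoff occurs)
Runoff Q = (P−Ia)²/(P−Ia+S) = (1.511)²/(1.511+38.847) = 28380578/501951975 ≈ 0.057 in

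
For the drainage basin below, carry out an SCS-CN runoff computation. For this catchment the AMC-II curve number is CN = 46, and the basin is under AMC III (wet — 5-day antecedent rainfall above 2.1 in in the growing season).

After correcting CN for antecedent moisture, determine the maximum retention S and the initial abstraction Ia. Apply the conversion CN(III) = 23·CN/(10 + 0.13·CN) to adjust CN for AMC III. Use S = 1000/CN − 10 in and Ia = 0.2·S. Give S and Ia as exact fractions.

S = 2700/529 in ≈ 5.104 in; Ia = 540/529 in ≈ 1.021 in

Adjust CN=46 to AMC III: 23·46/(10 + 0.13·46) → 1058 ÷ (799/50) = 52900/799 ≈ 66.208
S = 1000/(52900/799) − 10 = 2700/529 in ≈ 5.104 in
Ia = 0.2S: 0.2·5.104 = 1.021 in (exactly 540/529)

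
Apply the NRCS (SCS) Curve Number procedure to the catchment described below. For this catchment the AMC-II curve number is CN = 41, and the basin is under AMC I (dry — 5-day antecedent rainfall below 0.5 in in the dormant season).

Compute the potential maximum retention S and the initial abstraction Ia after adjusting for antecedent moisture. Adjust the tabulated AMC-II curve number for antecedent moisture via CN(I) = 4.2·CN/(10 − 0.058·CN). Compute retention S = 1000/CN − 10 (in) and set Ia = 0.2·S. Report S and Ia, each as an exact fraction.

Adjust CN=41 to AMC I: 4.2·41/(10 − 0.058·41) → (861/5) ÷ (3811/500) = 86100/3811 ≈ 22.592
Retention S: 1000/CN − 10 with CN=22.592 → S = 29500/861 ≈ 34.262 in
Initial abstraction Ia = S/5 = (29500/861)/5 = 5900/861 ≈ 6.852 in

S = 29500/861 in ≈ 34.262 in; Ia = 5900/861 in ≈ 6.852 in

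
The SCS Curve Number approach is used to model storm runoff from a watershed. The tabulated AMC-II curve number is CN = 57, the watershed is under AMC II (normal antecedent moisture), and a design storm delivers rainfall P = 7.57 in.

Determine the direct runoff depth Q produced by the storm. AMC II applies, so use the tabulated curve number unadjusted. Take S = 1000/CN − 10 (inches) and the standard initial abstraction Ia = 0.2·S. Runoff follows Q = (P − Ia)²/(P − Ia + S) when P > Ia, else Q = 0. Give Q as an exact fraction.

CN(II) = 57; AMC II needs no correction.
Max retention: S = 1000/57 − 10 = 430/57 in (≈ 7.544 in)
Initial abstraction Ia = S/5 = (430/57)/5 = 86/57 ≈ 1.509 in
P − Ia = 7.570 − 1.509 = 34549/5700 ≈ 6.061 in (> 0, runoff occurs)
Runoff Q = (P−Ia)²/(P−Ia+S) = (6.061)²/(6.061+7.544) = 1193633401/442029300 ≈ 2.700 in

Q = 1193633401/442029300 in ≈ 2.700 in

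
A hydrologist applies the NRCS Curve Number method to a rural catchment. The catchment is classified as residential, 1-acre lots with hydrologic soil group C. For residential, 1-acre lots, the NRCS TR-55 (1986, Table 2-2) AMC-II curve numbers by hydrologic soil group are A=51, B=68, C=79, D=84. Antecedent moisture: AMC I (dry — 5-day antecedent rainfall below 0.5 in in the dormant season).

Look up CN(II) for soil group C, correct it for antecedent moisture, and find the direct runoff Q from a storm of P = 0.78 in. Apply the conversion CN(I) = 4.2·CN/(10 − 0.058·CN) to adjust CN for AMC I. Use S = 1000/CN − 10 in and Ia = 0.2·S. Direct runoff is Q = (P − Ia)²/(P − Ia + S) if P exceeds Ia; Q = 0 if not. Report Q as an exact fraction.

Q = 0 in ≈ 0.000 in

NRCS table: residential, 1-acre lots, soil group C → CN(II) = 79
CN(I) from CN(II)=79: (4.2·79)/(10 − 0.058·79) = 7900/129 ≈ 61.240
Retention S: 1000/CN − 10 with CN=61.240 → S = 500/79 ≈ 6.329 in
Initial abstraction Ia = S/5 = (500/79)/5 = 100/79 ≈ 1.266 in
P = 0.780 ≤ Ia = 1.266 in: entire storm abstracted, Q = 0.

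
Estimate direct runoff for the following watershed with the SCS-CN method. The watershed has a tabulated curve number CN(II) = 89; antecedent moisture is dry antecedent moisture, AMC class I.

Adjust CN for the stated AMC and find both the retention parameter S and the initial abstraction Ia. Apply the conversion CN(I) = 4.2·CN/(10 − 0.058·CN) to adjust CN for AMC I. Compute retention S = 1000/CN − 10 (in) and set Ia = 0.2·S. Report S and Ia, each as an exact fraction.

Adjust CN=89 to AMC I: 4.2·89/(10 − 0.058·89) → (1869/5) ÷ (2419/500) = 186900/2419 ≈ 77.263
S = 1000/(186900/2419) − 10 = 5500/1869 in ≈ 2.943 in
Initial abstraction Ia = S/5 = (5500/1869)/5 = 1100/1869 ≈ 0.589 in

S = 5500/1869 in ≈ 2.943 in; Ia = 1100/1869 in ≈ 0.589 in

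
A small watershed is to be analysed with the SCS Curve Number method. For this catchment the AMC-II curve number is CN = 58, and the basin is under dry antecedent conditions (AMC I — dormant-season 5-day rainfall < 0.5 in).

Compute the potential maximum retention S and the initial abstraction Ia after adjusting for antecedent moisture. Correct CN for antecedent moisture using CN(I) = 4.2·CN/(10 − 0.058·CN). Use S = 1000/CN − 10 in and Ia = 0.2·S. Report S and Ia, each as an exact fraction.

CN(I) from CN(II)=58: (4.2·58)/(10 − 0.058·58) = 2900/79 ≈ 36.709
S = 1000/(2900/79) − 10 = 500/29 in ≈ 17.241 in
Ia = 0.2·(500/29) = 100/29 in ≈ 3.448 in

S = 500/29 in ≈ 17.241 in; Ia = 100/29 in ≈ 3.448 in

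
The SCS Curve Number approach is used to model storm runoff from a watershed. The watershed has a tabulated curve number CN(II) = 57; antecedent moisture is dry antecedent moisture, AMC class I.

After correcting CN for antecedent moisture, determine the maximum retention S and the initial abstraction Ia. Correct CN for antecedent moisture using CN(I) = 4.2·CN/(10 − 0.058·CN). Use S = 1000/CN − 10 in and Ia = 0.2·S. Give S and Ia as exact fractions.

S = 21500/1197 in ≈ 17.962 in; Ia = 4300/1197 in ≈ 3.592 in

Dry (AMC I): CN(I) = 4.2·57/(10 − 0.058·57) = (1197/5)/(3347/500) = 119700/3347 ≈ 35.763
Retention S: 1000/CN − 10 with CN=35.763 → S = 21500/1197 ≈ 17.962 in
Initial abstraction Ia = S/5 = (21500/1197)/5 = 4300/1197 ≈ 3.592 in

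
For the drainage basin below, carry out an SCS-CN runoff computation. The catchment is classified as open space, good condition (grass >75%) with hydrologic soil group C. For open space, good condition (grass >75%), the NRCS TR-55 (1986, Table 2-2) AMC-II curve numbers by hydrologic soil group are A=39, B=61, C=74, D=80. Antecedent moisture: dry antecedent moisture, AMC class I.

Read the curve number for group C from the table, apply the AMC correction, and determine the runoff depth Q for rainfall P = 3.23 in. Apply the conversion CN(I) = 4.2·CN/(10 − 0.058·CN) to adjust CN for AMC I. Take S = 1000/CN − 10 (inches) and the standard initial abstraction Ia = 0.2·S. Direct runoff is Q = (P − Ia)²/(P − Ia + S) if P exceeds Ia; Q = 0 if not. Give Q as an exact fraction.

NRCS table: open space, good condition (grass >75%), soil group C → CN(II) = 74
Dry (AMC I): CN(I) = 4.2·74/(10 − 0.058·74) = (1554/5)/(1427/250) = 77700/1427 ≈ 54.450
Max retention: S = 1000/(77700/1427) − 10 = 6500/777 in (≈ 8.366 in)
Ia = 0.2S: 0.2·8.366 = 1.673 in (exactly 1300/777)
Excess rainfall: 3.230 − 1.673 = 1.557 in; P > Ia so Q > 0
Q: (120971/77700)² ÷ (770971/77700) = 14633982841/59904446700 in (≈ 0.244 in)

Q = 14633982841/59904446700 in ≈ 0.244 in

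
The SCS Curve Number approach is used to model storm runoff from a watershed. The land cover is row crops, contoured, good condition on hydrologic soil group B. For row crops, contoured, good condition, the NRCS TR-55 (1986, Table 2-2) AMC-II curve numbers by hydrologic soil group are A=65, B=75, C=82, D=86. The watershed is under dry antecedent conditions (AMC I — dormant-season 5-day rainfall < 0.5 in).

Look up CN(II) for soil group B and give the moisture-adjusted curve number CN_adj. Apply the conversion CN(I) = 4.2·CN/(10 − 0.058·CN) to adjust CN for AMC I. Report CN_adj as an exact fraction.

CN_adj = 6300/113 ≈ 55.752

NRCS table: row crops, contoured, good condition, soil group B → CN(II) = 75
Dry (AMC I): CN(I) = 4.2·75/(10 − 0.058·75) = 315/(113/20) = 6300/113 ≈ 55.752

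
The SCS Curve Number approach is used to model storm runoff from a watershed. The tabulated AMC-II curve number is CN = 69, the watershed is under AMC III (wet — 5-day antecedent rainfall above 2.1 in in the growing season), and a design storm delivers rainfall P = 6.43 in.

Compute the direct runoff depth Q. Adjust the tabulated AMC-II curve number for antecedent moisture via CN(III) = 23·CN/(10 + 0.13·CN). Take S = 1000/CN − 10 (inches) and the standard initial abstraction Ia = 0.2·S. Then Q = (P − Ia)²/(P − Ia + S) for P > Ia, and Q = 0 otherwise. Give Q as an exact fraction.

CN(III) from CN(II)=69: (23·69)/(10 + 0.13·69) = 158700/1897 ≈ 83.658
S = 1000/(158700/1897) − 10 = 3100/1587 in ≈ 1.953 in
Ia = 0.2S: 0.2·1.953 = 0.391 in (exactly 620/1587)
Excess rainfall: 6.430 − 0.391 = 6.039 in; P > Ia so Q > 0
Q = (958441/158700)²/((958441/158700) + 3100/1587) = (918609150481/25185690000)/(1268441/158700) = 918609150481/201301586700 in ≈ 4.563 in

Q = 918609150481/201301586700 in ≈ 4.563 in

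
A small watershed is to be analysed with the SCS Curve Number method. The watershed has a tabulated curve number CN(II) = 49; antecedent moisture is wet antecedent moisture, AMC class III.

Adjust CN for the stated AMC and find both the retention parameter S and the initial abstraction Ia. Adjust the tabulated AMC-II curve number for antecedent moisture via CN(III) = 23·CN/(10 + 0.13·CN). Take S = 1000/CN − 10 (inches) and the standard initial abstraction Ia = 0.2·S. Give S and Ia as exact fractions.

Adjust CN=49 to AMC III: 23·49/(10 + 0.13·49) → 1127 ÷ (1637/100) = 112700/1637 ≈ 68.845
Max retention: S = 1000/(112700/1637) − 10 = 5100/1127 in (≈ 4.525 in)
Ia = 0.2S: 0.2·4.525 = 0.905 in (exactly 1020/1127)

S = 5100/1127 in ≈ 4.525 in; Ia = 1020/1127 in ≈ 0.905 in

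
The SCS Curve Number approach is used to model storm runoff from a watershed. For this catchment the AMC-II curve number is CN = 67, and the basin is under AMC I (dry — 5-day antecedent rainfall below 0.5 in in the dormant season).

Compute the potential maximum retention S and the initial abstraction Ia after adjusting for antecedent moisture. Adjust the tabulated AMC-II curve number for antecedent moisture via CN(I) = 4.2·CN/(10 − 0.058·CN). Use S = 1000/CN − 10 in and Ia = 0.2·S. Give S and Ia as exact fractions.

Dry (AMC I): CN(I) = 4.2·67/(10 − 0.058·67) = (1407/5)/(3057/500) = 46900/1019 ≈ 46.026
Retention S: 1000/CN − 10 with CN=46.026 → S = 5500/469 ≈ 11.727 in
Ia = 0.2·(5500/469) = 1100/469 in ≈ 2.345 in

S = 5500/469 in ≈ 11.727 in; Ia = 1100/469 in ≈ 2.345 in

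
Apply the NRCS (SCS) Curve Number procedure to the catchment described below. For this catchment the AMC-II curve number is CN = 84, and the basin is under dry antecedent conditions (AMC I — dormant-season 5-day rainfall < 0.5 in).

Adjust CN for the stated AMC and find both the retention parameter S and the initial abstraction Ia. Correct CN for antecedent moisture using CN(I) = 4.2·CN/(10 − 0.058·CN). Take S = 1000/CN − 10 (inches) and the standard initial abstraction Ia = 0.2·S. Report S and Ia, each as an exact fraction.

Dry (AMC I): CN(I) = 4.2·84/(10 − 0.058·84) = (1764/5)/(641/125) = 44100/641 ≈ 68.799
S = 1000/(44100/641) − 10 = 2000/441 in ≈ 4.535 in
Ia = 0.2S: 0.2·4.535 = 0.907 in (exactly 400/441)

S = 2000/441 in ≈ 4.535 in; Ia = 400/441 in ≈ 0.907 in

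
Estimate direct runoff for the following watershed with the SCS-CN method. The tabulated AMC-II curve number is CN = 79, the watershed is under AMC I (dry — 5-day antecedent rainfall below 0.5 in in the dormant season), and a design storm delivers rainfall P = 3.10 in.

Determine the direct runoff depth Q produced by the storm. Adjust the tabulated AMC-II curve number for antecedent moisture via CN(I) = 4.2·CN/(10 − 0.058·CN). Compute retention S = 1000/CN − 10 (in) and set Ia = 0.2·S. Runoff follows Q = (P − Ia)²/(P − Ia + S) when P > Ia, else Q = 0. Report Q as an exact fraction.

CN(I) from CN(II)=79: (4.2·79)/(10 − 0.058·79) = 7900/129 ≈ 61.240
Max retention: S = 1000/(7900/129) − 10 = 500/79 in (≈ 6.329 in)
Ia = 0.2·(500/79) = 100/79 in ≈ 1.266 in
P − Ia = 3.100 − 1.266 = 1449/790 ≈ 1.834 in (> 0, runoff occurs)
Runoff Q = (P−Ia)²/(P−Ia+S) = (1.834)²/(1.834+6.329) = 2099601/5094710 ≈ 0.412 in

Q = 2099601/5094710 in ≈ 0.412 in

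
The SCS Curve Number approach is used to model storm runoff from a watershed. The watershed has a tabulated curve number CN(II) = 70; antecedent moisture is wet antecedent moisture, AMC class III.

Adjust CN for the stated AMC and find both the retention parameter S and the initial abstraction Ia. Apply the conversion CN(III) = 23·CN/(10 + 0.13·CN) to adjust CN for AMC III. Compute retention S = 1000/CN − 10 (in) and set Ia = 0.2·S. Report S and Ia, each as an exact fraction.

Adjust CN=70 to AMC III: 23·70/(10 + 0.13·70) → 1610 ÷ (191/10) = 16100/191 ≈ 84.293
S = 1000/(16100/191) − 10 = 300/161 in ≈ 1.863 in
Initial abstraction Ia = S/5 = (300/161)/5 = 60/161 ≈ 0.373 in

S = 300/161 in ≈ 1.863 in; Ia = 60/161 in ≈ 0.373 in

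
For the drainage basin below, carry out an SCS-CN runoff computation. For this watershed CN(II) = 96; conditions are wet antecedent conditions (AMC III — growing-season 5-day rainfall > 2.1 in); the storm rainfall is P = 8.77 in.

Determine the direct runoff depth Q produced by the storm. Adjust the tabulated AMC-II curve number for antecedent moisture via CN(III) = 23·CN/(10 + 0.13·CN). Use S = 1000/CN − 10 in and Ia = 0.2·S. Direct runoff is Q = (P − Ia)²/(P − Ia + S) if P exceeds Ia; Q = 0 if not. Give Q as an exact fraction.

Q = 3631629169/424439700 in ≈ 8.556 in

Adjust CN=96 to AMC III: 23·96/(10 + 0.13·96) → 2208 ÷ (562/25) = 27600/281 ≈ 98.221
Max retention: S = 1000/(27600/281) − 10 = 25/138 in (≈ 0.181 in)
Ia = 0.2S: 0.2·0.181 = 0.036 in (exactly 5/138)
Since P=8.770 > Ia=0.036: effective rainfall P−Ia = 60263/6900 in
Runoff Q = (P−Ia)²/(P−Ia+S) = (8.734)²/(8.734+0.181) = 3631629169/424439700 ≈ 8.556 in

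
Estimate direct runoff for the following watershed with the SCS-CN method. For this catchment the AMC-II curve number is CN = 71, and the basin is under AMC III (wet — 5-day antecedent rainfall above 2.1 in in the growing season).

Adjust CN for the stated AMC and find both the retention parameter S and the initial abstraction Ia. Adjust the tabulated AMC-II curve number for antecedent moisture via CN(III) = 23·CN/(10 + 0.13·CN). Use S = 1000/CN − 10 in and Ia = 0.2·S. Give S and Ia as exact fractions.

S = 2900/1633 in ≈ 1.776 in; Ia = 580/1633 in ≈ 0.355 in

CN(III) from CN(II)=71: (23·71)/(10 + 0.13·71) = 163300/1923 ≈ 84.919
Retention S: 1000/CN − 10 with CN=84.919 → S = 2900/1633 ≈ 1.776 in
Ia = 0.2·(2900/1633) = 580/1633 in ≈ 0.355 in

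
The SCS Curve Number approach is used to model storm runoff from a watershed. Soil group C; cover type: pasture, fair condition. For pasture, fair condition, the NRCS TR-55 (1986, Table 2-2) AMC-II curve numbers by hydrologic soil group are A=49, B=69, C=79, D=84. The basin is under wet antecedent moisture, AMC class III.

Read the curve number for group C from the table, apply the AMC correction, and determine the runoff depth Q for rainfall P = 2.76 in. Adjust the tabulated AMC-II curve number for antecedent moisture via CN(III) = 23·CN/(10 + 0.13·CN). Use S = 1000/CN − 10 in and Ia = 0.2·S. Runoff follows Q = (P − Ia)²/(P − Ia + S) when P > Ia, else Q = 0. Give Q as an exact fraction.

NRCS table: pasture, fair condition, soil group C → CN(II) = 79
Wet (AMC III): CN(III) = 23·79/(10 + 0.13·79) = 1817/(2027/100) = 181700/2027 ≈ 89.640
Retention S: 1000/CN − 10 with CN=89.640 → S = 2100/1817 ≈ 1.156 in
Ia = 0.2S: 0.2·1.156 = 0.231 in (exactly 420/1817)
Excess rainfall: 2.760 − 0.231 = 2.529 in; P > Ia so Q > 0
Runoff Q = (P−Ia)²/(P−Ia+S) = (2.529)²/(2.529+1.156) = 1466200681/844768725 ≈ 1.736 in

Q = 1466200681/844768725 in ≈ 1.736 in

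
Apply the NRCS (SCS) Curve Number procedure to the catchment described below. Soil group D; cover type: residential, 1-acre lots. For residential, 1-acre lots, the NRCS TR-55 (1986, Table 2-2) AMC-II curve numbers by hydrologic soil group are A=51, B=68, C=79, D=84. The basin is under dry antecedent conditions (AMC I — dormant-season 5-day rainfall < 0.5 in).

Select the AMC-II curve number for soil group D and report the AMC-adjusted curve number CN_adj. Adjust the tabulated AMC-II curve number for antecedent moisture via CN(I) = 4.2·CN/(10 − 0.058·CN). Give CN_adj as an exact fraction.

CN_adj = 44100/641 ≈ 68.799

NRCS table: residential, 1-acre lots, soil group D → CN(II) = 84
CN(I) from CN(II)=84: (4.2·84)/(10 − 0.058·84) = 44100/641 ≈ 68.799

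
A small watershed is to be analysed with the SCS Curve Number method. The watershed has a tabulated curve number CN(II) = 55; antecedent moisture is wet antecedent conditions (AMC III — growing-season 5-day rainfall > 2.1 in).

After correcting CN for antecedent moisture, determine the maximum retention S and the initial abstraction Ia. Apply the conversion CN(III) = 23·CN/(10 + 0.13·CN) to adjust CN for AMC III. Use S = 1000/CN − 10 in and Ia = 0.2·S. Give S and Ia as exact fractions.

CN(III) from CN(II)=55: (23·55)/(10 + 0.13·55) = 25300/343 ≈ 73.761
Retention S: 1000/CN − 10 with CN=73.761 → S = 900/253 ≈ 3.557 in
Ia = 0.2·(900/253) = 180/253 in ≈ 0.711 in

S = 900/253 in ≈ 3.557 in; Ia = 180/253 in ≈ 0.711 in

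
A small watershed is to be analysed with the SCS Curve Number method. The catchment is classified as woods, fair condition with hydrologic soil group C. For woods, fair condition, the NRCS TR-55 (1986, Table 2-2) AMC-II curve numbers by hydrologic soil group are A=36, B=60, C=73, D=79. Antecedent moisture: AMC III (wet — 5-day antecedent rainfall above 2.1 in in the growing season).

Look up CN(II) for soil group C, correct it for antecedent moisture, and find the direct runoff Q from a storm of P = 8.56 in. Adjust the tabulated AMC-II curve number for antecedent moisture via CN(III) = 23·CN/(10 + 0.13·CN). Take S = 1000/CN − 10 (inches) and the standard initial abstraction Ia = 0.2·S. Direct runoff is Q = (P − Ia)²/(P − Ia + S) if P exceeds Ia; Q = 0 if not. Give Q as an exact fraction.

Q = 59790894818/8674259675 in ≈ 6.893 in

NRCS table: woods, fair condition, soil group C → CN(II) = 73
Wet (AMC III): CN(III) = 23·73/(10 + 0.13·73) = 1679/(1949/100) = 167900/1949 ≈ 86.147
Max retention: S = 1000/(167900/1949) − 10 = 2700/1679 in (≈ 1.608 in)
Ia = 0.2S: 0.2·1.608 = 0.322 in (exactly 540/1679)
Excess rainfall: 8.560 − 0.322 = 8.238 in; P > Ia so Q > 0
Runoff Q = (P−Ia)²/(P−Ia+S) = (8.238)²/(8.238+1.608) = 59790894818/8674259675 ≈ 6.893 in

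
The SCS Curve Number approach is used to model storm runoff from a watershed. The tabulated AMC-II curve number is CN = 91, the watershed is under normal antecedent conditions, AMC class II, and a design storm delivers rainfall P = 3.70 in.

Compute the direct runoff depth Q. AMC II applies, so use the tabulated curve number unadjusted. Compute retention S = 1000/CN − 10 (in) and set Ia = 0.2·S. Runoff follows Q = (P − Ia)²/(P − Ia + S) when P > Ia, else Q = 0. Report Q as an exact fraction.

Q = 10156969/3719170 in ≈ 2.731 in

CN(II) = 91; AMC II needs no correction.
S = 1000/91 − 10 = 90/91 in ≈ 0.989 in
Ia = 0.2·(90/91) = 18/91 in ≈ 0.198 in
Since P=3.700 > Ia=0.198: effective rainfall P−Ia = 3187/910 in
Q = (3187/910)²/((3187/910) + 90/91) = (10156969/828100)/(4087/910) = 10156969/3719170 in ≈ 2.731 in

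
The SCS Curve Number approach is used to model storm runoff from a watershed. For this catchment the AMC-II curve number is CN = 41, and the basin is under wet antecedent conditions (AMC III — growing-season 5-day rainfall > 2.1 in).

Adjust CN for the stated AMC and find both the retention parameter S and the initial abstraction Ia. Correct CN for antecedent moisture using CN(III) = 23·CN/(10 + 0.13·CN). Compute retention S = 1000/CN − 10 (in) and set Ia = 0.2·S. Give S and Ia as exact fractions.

S = 5900/943 in ≈ 6.257 in; Ia = 1180/943 in ≈ 1.251 in

CN(III) from CN(II)=41: (23·41)/(10 + 0.13·41) = 94300/1533 ≈ 61.513
Retention S: 1000/CN − 10 with CN=61.513 → S = 5900/943 ≈ 6.257 in
Initial abstraction Ia = S/5 = (5900/943)/5 = 1180/943 ≈ 1.251 in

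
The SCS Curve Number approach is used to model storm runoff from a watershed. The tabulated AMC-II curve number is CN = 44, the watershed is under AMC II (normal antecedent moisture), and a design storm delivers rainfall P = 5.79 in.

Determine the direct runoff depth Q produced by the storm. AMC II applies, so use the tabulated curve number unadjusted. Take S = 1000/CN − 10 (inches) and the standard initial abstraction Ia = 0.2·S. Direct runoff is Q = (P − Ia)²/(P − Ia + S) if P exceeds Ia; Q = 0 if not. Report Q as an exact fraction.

Q = 12737761/19325900 in ≈ 0.659 in

AMC II — tabulated CN = 44 applies directly.
Max retention: S = 1000/44 − 10 = 140/11 in (≈ 12.727 in)
Initial abstraction Ia = S/5 = (140/11)/5 = 28/11 ≈ 2.545 in
Since P=5.790 > Ia=2.545: effective rainfall P−Ia = 3569/1100 in
Q = (3569/1100)²/((3569/1100) + 140/11) = (12737761/1210000)/(17569/1100) = 12737761/19325900 in ≈ 0.659 in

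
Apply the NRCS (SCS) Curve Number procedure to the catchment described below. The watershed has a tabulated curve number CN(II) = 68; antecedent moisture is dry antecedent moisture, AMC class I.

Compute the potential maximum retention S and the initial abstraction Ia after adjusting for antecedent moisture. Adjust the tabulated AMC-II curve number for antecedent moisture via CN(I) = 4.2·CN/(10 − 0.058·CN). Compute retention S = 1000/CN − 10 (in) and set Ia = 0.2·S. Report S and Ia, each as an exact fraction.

Dry (AMC I): CN(I) = 4.2·68/(10 − 0.058·68) = (1428/5)/(757/125) = 35700/757 ≈ 47.160
Max retention: S = 1000/(35700/757) − 10 = 4000/357 in (≈ 11.204 in)
Initial abstraction Ia = S/5 = (4000/357)/5 = 800/357 ≈ 2.241 in

S = 4000/357 in ≈ 11.204 in; Ia = 800/357 in ≈ 2.241 in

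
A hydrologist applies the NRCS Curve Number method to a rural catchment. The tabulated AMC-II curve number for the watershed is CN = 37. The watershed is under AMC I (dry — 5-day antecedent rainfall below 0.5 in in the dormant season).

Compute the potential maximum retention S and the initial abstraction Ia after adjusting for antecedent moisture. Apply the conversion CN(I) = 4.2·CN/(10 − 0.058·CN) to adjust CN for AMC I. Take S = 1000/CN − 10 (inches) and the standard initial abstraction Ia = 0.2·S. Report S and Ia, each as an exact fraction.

Dry (AMC I): CN(I) = 4.2·37/(10 − 0.058·37) = (777/5)/(3927/500) = 3700/187 ≈ 19.786
S = 1000/(3700/187) − 10 = 1500/37 in ≈ 40.541 in
Ia = 0.2·(1500/37) = 300/37 in ≈ 8.108 in

S = 1500/37 in ≈ 40.541 in; Ia = 300/37 in ≈ 8.108 in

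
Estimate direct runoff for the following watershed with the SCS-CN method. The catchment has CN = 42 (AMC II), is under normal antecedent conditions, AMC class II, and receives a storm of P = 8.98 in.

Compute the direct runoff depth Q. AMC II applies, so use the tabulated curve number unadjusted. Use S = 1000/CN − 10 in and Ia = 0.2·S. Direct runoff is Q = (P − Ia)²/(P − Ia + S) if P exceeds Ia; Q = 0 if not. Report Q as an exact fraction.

Average conditions: CN = 42 (no AMC adjustment).
S = 1000/42 − 10 = 290/21 in ≈ 13.810 in
Initial abstraction Ia = S/5 = (290/21)/5 = 58/21 ≈ 2.762 in
Since P=8.980 > Ia=2.762: effective rainfall P−Ia = 6529/1050 in
Q = (6529/1050)²/((6529/1050) + 290/21) = (42627841/1102500)/(21029/1050) = 42627841/22080450 in ≈ 1.931 in

Q = 42627841/22080450 in ≈ 1.931 in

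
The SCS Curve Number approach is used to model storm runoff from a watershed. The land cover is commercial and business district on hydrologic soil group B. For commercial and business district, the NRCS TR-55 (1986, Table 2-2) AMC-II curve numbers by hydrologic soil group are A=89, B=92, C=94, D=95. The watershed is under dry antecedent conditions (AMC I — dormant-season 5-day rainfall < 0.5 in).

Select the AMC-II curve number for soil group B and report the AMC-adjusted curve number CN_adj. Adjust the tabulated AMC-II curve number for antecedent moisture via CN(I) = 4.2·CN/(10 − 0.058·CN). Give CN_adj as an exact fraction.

CN_adj = 48300/583 ≈ 82.847

NRCS table: commercial and business district, soil group B → CN(II) = 92
Dry (AMC I): CN(I) = 4.2·92/(10 − 0.058·92) = (1932/5)/(583/125) = 48300/583 ≈ 82.847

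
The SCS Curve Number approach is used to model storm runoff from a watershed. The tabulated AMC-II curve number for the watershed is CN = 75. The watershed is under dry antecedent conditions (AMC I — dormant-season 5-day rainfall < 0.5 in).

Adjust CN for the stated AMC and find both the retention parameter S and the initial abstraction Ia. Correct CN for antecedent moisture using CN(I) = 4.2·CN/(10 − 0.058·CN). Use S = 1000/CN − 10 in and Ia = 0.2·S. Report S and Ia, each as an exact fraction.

CN(I) from CN(II)=75: (4.2·75)/(10 − 0.058·75) = 6300/113 ≈ 55.752
Retention S: 1000/CN − 10 with CN=55.752 → S = 500/63 ≈ 7.937 in
Initial abstraction Ia = S/5 = (500/63)/5 = 100/63 ≈ 1.587 in

S = 500/63 in ≈ 7.937 in; Ia = 100/63 in ≈ 1.587 in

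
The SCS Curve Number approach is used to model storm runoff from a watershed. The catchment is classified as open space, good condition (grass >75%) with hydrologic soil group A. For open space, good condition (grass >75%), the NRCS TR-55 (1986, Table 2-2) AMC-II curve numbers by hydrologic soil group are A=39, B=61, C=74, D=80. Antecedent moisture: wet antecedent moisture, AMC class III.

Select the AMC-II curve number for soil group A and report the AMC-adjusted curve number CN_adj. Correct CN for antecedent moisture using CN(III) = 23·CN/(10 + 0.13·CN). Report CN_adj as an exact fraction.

NRCS table: open space, good condition (grass >75%), soil group A → CN(II) = 39
Wet (AMC III): CN(III) = 23·39/(10 + 0.13·39) = 897/(1507/100) = 89700/1507 ≈ 59.522

CN_adj = 89700/1507 ≈ 59.522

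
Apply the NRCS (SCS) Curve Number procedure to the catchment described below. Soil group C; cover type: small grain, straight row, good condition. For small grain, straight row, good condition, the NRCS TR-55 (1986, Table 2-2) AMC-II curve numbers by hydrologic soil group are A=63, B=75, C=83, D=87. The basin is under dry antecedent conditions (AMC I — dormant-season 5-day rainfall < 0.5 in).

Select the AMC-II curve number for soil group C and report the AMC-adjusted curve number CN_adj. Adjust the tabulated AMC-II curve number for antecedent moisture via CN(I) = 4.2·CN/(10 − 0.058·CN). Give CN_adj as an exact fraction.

NRCS table: small grain, straight row, good condition, soil group C → CN(II) = 83
Adjust CN=83 to AMC I: 4.2·83/(10 − 0.058·83) → (1743/5) ÷ (2593/500) = 174300/2593 ≈ 67.219

CN_adj = 174300/2593 ≈ 67.219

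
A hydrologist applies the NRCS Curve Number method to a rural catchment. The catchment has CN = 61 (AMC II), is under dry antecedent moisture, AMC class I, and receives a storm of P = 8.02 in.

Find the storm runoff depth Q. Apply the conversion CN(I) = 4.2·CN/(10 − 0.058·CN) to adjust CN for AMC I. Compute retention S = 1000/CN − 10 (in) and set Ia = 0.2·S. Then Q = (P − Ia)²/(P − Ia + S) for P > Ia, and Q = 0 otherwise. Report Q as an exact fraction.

Q = 11284175529/9206696450 in ≈ 1.226 in

Adjust CN=61 to AMC I: 4.2·61/(10 − 0.058·61) → (1281/5) ÷ (3231/500) = 42700/1077 ≈ 39.647
Retention S: 1000/CN − 10 with CN=39.647 → S = 6500/427 ≈ 15.222 in
Ia = 0.2S: 0.2·15.222 = 3.044 in (exactly 1300/427)
P − Ia = 8.020 − 3.044 = 106227/21350 ≈ 4.976 in (> 0, runoff occurs)
Q = (106227/21350)²/((106227/21350) + 6500/427) = (11284175529/455822500)/(431227/21350) = 11284175529/9206696450 in ≈ 1.226 in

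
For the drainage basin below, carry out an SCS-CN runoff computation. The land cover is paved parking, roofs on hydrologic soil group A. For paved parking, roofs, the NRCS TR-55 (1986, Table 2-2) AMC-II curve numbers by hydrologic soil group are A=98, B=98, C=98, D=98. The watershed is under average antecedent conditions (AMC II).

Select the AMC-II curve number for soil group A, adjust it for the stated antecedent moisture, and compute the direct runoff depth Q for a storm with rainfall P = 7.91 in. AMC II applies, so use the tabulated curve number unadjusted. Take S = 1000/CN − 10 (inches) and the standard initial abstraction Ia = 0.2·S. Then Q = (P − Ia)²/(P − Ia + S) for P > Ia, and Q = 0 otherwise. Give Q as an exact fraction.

Q = 1486796481/193839100 in ≈ 7.670 in

NRCS table: paved parking, roofs, soil group A → CN(II) = 98
Average conditions: CN = 98 (no AMC adjustment).
Max retention: S = 1000/98 − 10 = 10/49 in (≈ 0.204 in)
Ia = 0.2S: 0.2·0.204 = 0.041 in (exactly 2/49)
Since P=7.910 > Ia=0.041: effective rainfall P−Ia = 38559/4900 in
Runoff Q = (P−Ia)²/(P−Ia+S) = (7.869)²/(7.869+0.204) = 1486796481/193839100 ≈ 7.670 in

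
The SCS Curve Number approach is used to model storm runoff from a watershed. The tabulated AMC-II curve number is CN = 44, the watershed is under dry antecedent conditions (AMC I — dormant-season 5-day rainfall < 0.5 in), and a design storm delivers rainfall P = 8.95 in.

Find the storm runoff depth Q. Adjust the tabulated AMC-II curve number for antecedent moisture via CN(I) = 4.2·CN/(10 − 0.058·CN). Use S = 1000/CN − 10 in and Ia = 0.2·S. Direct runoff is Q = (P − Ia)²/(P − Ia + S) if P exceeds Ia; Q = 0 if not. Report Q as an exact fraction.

Dry (AMC I): CN(I) = 4.2·44/(10 − 0.058·44) = (924/5)/(931/125) = 3300/133 ≈ 24.812
S = 1000/(3300/133) − 10 = 1000/33 in ≈ 30.303 in
Ia = 0.2·(1000/33) = 200/33 in ≈ 6.061 in
Since P=8.950 > Ia=6.061: effective rainfall P−Ia = 1907/660 in
Q: (1907/660)² ÷ (21907/660) = 3636649/14458620 in (≈ 0.252 in)

Q = 3636649/14458620 in ≈ 0.252 in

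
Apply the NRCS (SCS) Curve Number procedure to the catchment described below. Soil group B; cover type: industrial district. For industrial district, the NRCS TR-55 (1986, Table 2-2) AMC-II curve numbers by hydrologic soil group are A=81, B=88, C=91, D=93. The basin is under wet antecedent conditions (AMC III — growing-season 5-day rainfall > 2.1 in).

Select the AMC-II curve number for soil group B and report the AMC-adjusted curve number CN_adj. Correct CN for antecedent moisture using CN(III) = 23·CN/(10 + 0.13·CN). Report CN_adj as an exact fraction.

CN_adj = 6325/67 ≈ 94.403

NRCS table: industrial district, soil group B → CN(II) = 88
CN(III) from CN(II)=88: (23·88)/(10 + 0.13·88) = 6325/67 ≈ 94.403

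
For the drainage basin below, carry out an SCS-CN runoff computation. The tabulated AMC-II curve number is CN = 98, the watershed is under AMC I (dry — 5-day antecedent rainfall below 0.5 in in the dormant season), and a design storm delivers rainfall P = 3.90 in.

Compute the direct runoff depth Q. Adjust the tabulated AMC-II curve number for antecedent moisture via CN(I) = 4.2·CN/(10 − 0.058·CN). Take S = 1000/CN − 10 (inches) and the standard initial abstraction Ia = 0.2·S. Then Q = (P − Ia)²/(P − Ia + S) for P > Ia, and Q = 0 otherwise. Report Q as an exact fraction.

Q = 1531235161/454107990 in ≈ 3.372 in

Adjust CN=98 to AMC I: 4.2·98/(10 − 0.058·98) → (2058/5) ÷ (1079/250) = 102900/1079 ≈ 95.366
Max retention: S = 1000/(102900/1079) − 10 = 500/1029 in (≈ 0.486 in)
Ia = 0.2S: 0.2·0.486 = 0.097 in (exactly 100/1029)
P − Ia = 3.900 − 0.097 = 39131/10290 ≈ 3.803 in (> 0, runoff occurs)
Q = (39131/10290)²/((39131/10290) + 500/1029) = (1531235161/105884100)/(44131/10290) = 1531235161/454107990 in ≈ 3.372 in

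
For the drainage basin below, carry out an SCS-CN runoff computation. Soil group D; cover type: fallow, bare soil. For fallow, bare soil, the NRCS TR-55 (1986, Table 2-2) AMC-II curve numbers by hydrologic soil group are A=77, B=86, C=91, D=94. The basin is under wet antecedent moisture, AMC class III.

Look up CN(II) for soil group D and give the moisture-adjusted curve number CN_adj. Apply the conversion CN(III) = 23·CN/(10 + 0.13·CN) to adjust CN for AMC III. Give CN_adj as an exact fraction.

NRCS table: fallow, bare soil, soil group D → CN(II) = 94
CN(III) from CN(II)=94: (23·94)/(10 + 0.13·94) = 108100/1111 ≈ 97.300

CN_adj = 108100/1111 ≈ 97.300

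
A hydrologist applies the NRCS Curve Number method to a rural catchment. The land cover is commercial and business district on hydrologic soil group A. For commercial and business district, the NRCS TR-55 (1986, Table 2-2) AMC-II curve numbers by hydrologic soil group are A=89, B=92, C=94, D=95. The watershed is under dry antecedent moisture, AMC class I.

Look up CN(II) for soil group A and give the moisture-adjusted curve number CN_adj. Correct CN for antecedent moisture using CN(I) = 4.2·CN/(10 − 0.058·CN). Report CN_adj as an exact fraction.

CN_adj = 186900/2419 ≈ 77.263

NRCS table: commercial and business district, soil group A → CN(II) = 89
Adjust CN=89 to AMC I: 4.2·89/(10 − 0.058·89) → (1869/5) ÷ (2419/500) = 186900/2419 ≈ 77.263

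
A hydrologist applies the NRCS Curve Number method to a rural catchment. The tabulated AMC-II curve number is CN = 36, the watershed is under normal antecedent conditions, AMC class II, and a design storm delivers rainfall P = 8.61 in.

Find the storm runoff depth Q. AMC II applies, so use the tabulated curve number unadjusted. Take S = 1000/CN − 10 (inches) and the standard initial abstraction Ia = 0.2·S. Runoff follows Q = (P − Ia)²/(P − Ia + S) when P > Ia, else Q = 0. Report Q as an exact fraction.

Q = 20693401/18494100 in ≈ 1.119 in

Average conditions: CN = 36 (no AMC adjustment).
S = 1000/36 − 10 = 160/9 in ≈ 17.778 in
Ia = 0.2·(160/9) = 32/9 in ≈ 3.556 in
P − Ia = 8.610 − 3.556 = 4549/900 ≈ 5.054 in (> 0, runoff occurs)
Runoff Q = (P−Ia)²/(P−Ia+S) = (5.054)²/(5.054+17.778) = 20693401/18494100 ≈ 1.119 in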